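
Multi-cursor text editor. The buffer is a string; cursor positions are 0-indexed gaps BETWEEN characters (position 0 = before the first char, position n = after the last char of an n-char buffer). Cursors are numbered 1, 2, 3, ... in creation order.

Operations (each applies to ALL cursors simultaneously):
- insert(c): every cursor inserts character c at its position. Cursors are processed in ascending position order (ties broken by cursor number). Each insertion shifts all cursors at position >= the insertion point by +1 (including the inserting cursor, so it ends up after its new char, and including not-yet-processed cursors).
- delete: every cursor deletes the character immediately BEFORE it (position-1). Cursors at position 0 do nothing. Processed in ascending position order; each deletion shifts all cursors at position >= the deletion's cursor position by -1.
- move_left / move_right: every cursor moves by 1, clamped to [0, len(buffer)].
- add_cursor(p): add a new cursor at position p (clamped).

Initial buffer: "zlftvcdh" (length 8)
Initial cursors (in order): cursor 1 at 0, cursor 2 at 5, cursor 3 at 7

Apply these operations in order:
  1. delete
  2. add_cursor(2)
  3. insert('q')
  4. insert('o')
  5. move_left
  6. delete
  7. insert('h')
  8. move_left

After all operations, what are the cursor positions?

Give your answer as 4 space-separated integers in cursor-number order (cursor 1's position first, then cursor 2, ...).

After op 1 (delete): buffer="zlftch" (len 6), cursors c1@0 c2@4 c3@5, authorship ......
After op 2 (add_cursor(2)): buffer="zlftch" (len 6), cursors c1@0 c4@2 c2@4 c3@5, authorship ......
After op 3 (insert('q')): buffer="qzlqftqcqh" (len 10), cursors c1@1 c4@4 c2@7 c3@9, authorship 1..4..2.3.
After op 4 (insert('o')): buffer="qozlqoftqocqoh" (len 14), cursors c1@2 c4@6 c2@10 c3@13, authorship 11..44..22.33.
After op 5 (move_left): buffer="qozlqoftqocqoh" (len 14), cursors c1@1 c4@5 c2@9 c3@12, authorship 11..44..22.33.
After op 6 (delete): buffer="ozloftocoh" (len 10), cursors c1@0 c4@3 c2@6 c3@8, authorship 1..4..2.3.
After op 7 (insert('h')): buffer="hozlhofthochoh" (len 14), cursors c1@1 c4@5 c2@9 c3@12, authorship 11..44..22.33.
After op 8 (move_left): buffer="hozlhofthochoh" (len 14), cursors c1@0 c4@4 c2@8 c3@11, authorship 11..44..22.33.

Answer: 0 8 11 4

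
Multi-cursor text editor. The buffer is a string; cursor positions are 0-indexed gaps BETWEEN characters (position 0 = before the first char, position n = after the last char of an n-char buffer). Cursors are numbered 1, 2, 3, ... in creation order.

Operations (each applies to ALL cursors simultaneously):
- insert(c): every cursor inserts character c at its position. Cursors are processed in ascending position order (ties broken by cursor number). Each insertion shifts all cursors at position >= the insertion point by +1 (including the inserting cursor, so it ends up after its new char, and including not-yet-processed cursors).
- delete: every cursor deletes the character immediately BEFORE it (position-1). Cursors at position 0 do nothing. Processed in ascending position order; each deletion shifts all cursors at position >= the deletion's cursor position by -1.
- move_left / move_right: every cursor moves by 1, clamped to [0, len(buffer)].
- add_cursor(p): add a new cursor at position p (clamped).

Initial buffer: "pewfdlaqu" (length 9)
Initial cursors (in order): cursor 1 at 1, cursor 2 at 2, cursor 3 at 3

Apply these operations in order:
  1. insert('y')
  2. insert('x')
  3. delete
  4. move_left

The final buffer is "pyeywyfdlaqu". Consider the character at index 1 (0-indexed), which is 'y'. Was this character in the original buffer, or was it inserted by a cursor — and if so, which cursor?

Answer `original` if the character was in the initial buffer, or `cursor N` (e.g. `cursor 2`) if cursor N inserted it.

After op 1 (insert('y')): buffer="pyeywyfdlaqu" (len 12), cursors c1@2 c2@4 c3@6, authorship .1.2.3......
After op 2 (insert('x')): buffer="pyxeyxwyxfdlaqu" (len 15), cursors c1@3 c2@6 c3@9, authorship .11.22.33......
After op 3 (delete): buffer="pyeywyfdlaqu" (len 12), cursors c1@2 c2@4 c3@6, authorship .1.2.3......
After op 4 (move_left): buffer="pyeywyfdlaqu" (len 12), cursors c1@1 c2@3 c3@5, authorship .1.2.3......
Authorship (.=original, N=cursor N): . 1 . 2 . 3 . . . . . .
Index 1: author = 1

Answer: cursor 1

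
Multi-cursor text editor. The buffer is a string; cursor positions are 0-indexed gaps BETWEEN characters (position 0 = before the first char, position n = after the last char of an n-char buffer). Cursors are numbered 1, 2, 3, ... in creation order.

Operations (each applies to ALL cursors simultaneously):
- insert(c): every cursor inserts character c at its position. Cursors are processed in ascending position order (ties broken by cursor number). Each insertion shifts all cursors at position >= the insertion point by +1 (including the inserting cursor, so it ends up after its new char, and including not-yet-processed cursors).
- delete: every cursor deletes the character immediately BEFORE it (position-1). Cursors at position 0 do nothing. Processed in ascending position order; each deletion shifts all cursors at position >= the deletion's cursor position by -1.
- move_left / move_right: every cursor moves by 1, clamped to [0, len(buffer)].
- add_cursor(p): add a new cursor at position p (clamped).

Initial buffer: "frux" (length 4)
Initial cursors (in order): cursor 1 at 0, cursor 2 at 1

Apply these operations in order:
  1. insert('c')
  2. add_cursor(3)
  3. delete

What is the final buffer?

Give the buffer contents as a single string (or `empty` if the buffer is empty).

Answer: rux

Derivation:
After op 1 (insert('c')): buffer="cfcrux" (len 6), cursors c1@1 c2@3, authorship 1.2...
After op 2 (add_cursor(3)): buffer="cfcrux" (len 6), cursors c1@1 c2@3 c3@3, authorship 1.2...
After op 3 (delete): buffer="rux" (len 3), cursors c1@0 c2@0 c3@0, authorship ...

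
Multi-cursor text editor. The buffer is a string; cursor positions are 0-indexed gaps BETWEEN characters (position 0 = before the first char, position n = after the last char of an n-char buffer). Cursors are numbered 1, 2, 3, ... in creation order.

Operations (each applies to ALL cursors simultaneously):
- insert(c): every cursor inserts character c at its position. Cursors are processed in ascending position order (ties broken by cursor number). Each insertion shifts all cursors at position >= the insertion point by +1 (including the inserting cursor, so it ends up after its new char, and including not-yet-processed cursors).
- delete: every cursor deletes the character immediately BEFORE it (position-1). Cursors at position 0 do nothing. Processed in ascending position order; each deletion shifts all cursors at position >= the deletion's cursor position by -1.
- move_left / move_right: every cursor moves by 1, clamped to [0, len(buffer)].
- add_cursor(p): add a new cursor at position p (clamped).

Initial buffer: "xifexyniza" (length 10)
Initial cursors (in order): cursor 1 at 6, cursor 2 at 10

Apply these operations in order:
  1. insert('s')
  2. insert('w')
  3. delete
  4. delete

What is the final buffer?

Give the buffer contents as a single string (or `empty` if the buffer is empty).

Answer: xifexyniza

Derivation:
After op 1 (insert('s')): buffer="xifexysnizas" (len 12), cursors c1@7 c2@12, authorship ......1....2
After op 2 (insert('w')): buffer="xifexyswnizasw" (len 14), cursors c1@8 c2@14, authorship ......11....22
After op 3 (delete): buffer="xifexysnizas" (len 12), cursors c1@7 c2@12, authorship ......1....2
After op 4 (delete): buffer="xifexyniza" (len 10), cursors c1@6 c2@10, authorship ..........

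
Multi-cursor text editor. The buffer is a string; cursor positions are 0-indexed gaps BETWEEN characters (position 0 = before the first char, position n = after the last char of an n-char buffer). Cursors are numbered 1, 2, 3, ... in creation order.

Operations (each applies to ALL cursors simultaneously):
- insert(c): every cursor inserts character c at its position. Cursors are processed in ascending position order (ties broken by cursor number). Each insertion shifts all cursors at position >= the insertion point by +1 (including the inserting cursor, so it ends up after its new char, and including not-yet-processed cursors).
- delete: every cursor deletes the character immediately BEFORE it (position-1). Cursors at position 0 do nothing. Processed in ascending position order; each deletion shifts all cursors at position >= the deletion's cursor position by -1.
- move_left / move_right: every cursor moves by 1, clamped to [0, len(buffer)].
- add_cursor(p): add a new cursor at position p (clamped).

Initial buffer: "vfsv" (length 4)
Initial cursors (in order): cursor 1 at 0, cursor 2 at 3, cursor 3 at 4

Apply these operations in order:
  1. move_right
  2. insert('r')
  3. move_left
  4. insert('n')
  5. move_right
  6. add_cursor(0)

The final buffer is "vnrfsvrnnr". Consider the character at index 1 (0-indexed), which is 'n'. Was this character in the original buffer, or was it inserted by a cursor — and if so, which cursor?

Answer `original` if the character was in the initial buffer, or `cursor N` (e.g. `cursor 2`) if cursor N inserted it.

Answer: cursor 1

Derivation:
After op 1 (move_right): buffer="vfsv" (len 4), cursors c1@1 c2@4 c3@4, authorship ....
After op 2 (insert('r')): buffer="vrfsvrr" (len 7), cursors c1@2 c2@7 c3@7, authorship .1...23
After op 3 (move_left): buffer="vrfsvrr" (len 7), cursors c1@1 c2@6 c3@6, authorship .1...23
After op 4 (insert('n')): buffer="vnrfsvrnnr" (len 10), cursors c1@2 c2@9 c3@9, authorship .11...2233
After op 5 (move_right): buffer="vnrfsvrnnr" (len 10), cursors c1@3 c2@10 c3@10, authorship .11...2233
After op 6 (add_cursor(0)): buffer="vnrfsvrnnr" (len 10), cursors c4@0 c1@3 c2@10 c3@10, authorship .11...2233
Authorship (.=original, N=cursor N): . 1 1 . . . 2 2 3 3
Index 1: author = 1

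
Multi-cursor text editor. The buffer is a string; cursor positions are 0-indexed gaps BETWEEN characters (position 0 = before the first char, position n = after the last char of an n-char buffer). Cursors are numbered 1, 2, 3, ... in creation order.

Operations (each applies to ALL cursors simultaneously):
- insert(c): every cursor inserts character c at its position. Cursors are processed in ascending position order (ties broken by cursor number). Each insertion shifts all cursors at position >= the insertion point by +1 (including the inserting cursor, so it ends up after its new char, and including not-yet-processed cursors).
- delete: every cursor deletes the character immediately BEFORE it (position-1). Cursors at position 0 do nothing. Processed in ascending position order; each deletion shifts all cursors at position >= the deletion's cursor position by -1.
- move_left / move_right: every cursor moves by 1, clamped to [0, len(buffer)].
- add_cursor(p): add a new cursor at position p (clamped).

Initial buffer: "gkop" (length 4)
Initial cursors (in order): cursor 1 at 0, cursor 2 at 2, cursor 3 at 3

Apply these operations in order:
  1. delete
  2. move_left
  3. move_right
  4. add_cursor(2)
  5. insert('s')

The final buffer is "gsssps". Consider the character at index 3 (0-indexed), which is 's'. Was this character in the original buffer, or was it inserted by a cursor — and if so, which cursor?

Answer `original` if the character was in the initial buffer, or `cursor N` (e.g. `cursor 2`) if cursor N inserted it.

After op 1 (delete): buffer="gp" (len 2), cursors c1@0 c2@1 c3@1, authorship ..
After op 2 (move_left): buffer="gp" (len 2), cursors c1@0 c2@0 c3@0, authorship ..
After op 3 (move_right): buffer="gp" (len 2), cursors c1@1 c2@1 c3@1, authorship ..
After op 4 (add_cursor(2)): buffer="gp" (len 2), cursors c1@1 c2@1 c3@1 c4@2, authorship ..
After op 5 (insert('s')): buffer="gsssps" (len 6), cursors c1@4 c2@4 c3@4 c4@6, authorship .123.4
Authorship (.=original, N=cursor N): . 1 2 3 . 4
Index 3: author = 3

Answer: cursor 3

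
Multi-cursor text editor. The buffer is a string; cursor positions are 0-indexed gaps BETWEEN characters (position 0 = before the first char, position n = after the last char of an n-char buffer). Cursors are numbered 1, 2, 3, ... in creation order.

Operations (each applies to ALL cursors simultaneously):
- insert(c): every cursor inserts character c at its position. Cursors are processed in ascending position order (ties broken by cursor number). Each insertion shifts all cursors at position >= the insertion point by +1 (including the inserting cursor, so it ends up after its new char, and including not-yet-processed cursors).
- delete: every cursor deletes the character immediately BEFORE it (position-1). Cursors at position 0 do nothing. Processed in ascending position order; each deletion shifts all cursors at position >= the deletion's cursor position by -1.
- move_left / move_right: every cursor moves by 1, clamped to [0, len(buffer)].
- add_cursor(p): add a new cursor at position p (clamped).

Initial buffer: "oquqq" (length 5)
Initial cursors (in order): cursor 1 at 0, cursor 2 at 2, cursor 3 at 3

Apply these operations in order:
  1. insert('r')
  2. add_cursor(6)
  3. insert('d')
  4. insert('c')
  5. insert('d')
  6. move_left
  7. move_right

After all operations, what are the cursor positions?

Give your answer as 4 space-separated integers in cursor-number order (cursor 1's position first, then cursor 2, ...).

Answer: 4 10 18 18

Derivation:
After op 1 (insert('r')): buffer="roqrurqq" (len 8), cursors c1@1 c2@4 c3@6, authorship 1..2.3..
After op 2 (add_cursor(6)): buffer="roqrurqq" (len 8), cursors c1@1 c2@4 c3@6 c4@6, authorship 1..2.3..
After op 3 (insert('d')): buffer="rdoqrdurddqq" (len 12), cursors c1@2 c2@6 c3@10 c4@10, authorship 11..22.334..
After op 4 (insert('c')): buffer="rdcoqrdcurddccqq" (len 16), cursors c1@3 c2@8 c3@14 c4@14, authorship 111..222.33434..
After op 5 (insert('d')): buffer="rdcdoqrdcdurddccddqq" (len 20), cursors c1@4 c2@10 c3@18 c4@18, authorship 1111..2222.3343434..
After op 6 (move_left): buffer="rdcdoqrdcdurddccddqq" (len 20), cursors c1@3 c2@9 c3@17 c4@17, authorship 1111..2222.3343434..
After op 7 (move_right): buffer="rdcdoqrdcdurddccddqq" (len 20), cursors c1@4 c2@10 c3@18 c4@18, authorship 1111..2222.3343434..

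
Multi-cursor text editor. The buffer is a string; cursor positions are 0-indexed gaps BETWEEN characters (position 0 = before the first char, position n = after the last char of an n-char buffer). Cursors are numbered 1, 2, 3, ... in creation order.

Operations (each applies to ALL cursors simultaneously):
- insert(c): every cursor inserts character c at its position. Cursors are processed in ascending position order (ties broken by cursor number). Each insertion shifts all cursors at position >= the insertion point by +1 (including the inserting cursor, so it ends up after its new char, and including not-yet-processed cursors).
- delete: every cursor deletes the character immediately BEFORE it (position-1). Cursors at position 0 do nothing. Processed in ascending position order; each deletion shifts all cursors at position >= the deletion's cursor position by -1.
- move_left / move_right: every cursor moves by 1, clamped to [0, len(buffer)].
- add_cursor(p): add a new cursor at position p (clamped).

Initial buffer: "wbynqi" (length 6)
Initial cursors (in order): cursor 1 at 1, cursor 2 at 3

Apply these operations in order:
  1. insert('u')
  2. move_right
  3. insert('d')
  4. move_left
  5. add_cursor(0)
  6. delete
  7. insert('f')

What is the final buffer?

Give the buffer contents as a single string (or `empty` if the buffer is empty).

After op 1 (insert('u')): buffer="wubyunqi" (len 8), cursors c1@2 c2@5, authorship .1..2...
After op 2 (move_right): buffer="wubyunqi" (len 8), cursors c1@3 c2@6, authorship .1..2...
After op 3 (insert('d')): buffer="wubdyundqi" (len 10), cursors c1@4 c2@8, authorship .1.1.2.2..
After op 4 (move_left): buffer="wubdyundqi" (len 10), cursors c1@3 c2@7, authorship .1.1.2.2..
After op 5 (add_cursor(0)): buffer="wubdyundqi" (len 10), cursors c3@0 c1@3 c2@7, authorship .1.1.2.2..
After op 6 (delete): buffer="wudyudqi" (len 8), cursors c3@0 c1@2 c2@5, authorship .11.22..
After op 7 (insert('f')): buffer="fwufdyufdqi" (len 11), cursors c3@1 c1@4 c2@8, authorship 3.111.222..

Answer: fwufdyufdqi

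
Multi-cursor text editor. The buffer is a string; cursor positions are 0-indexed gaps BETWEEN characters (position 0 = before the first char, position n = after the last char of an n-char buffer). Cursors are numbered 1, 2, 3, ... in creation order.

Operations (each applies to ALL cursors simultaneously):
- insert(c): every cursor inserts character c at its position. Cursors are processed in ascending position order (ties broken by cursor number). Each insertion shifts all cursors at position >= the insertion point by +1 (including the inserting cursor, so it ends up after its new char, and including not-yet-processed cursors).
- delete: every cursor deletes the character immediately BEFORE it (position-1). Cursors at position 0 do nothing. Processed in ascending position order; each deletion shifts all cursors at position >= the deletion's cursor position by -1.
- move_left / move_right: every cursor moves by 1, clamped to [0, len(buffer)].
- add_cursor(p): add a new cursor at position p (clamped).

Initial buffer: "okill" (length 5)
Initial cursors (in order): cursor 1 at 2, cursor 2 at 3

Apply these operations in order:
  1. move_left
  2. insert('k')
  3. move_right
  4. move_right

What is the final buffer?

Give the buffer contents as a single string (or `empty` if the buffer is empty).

Answer: okkkill

Derivation:
After op 1 (move_left): buffer="okill" (len 5), cursors c1@1 c2@2, authorship .....
After op 2 (insert('k')): buffer="okkkill" (len 7), cursors c1@2 c2@4, authorship .1.2...
After op 3 (move_right): buffer="okkkill" (len 7), cursors c1@3 c2@5, authorship .1.2...
After op 4 (move_right): buffer="okkkill" (len 7), cursors c1@4 c2@6, authorship .1.2...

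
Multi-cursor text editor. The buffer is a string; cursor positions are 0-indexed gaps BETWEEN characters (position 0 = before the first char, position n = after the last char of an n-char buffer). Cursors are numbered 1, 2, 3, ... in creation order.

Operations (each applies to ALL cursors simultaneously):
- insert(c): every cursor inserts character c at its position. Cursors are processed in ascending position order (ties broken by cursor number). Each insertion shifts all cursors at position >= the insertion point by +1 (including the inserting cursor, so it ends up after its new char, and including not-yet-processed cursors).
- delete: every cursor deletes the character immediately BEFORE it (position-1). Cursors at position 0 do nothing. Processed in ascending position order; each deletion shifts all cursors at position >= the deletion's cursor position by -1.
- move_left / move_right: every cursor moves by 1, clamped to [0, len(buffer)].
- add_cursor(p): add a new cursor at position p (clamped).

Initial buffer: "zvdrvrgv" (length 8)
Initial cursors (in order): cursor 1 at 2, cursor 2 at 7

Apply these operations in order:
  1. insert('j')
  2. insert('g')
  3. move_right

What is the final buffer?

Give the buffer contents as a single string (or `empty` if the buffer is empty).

Answer: zvjgdrvrgjgv

Derivation:
After op 1 (insert('j')): buffer="zvjdrvrgjv" (len 10), cursors c1@3 c2@9, authorship ..1.....2.
After op 2 (insert('g')): buffer="zvjgdrvrgjgv" (len 12), cursors c1@4 c2@11, authorship ..11.....22.
After op 3 (move_right): buffer="zvjgdrvrgjgv" (len 12), cursors c1@5 c2@12, authorship ..11.....22.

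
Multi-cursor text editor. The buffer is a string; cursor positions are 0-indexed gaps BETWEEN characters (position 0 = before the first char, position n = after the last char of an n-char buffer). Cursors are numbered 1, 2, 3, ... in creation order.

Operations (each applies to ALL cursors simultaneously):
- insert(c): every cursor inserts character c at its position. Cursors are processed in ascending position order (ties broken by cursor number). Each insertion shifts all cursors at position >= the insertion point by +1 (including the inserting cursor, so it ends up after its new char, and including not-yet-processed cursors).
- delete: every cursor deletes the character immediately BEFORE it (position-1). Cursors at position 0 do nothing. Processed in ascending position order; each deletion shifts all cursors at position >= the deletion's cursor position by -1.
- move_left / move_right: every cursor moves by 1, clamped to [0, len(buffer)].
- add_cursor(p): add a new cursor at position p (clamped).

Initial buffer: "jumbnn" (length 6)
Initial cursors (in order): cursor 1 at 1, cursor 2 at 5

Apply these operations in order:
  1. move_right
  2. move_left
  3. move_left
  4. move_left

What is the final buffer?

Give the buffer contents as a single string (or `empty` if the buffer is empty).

After op 1 (move_right): buffer="jumbnn" (len 6), cursors c1@2 c2@6, authorship ......
After op 2 (move_left): buffer="jumbnn" (len 6), cursors c1@1 c2@5, authorship ......
After op 3 (move_left): buffer="jumbnn" (len 6), cursors c1@0 c2@4, authorship ......
After op 4 (move_left): buffer="jumbnn" (len 6), cursors c1@0 c2@3, authorship ......

Answer: jumbnn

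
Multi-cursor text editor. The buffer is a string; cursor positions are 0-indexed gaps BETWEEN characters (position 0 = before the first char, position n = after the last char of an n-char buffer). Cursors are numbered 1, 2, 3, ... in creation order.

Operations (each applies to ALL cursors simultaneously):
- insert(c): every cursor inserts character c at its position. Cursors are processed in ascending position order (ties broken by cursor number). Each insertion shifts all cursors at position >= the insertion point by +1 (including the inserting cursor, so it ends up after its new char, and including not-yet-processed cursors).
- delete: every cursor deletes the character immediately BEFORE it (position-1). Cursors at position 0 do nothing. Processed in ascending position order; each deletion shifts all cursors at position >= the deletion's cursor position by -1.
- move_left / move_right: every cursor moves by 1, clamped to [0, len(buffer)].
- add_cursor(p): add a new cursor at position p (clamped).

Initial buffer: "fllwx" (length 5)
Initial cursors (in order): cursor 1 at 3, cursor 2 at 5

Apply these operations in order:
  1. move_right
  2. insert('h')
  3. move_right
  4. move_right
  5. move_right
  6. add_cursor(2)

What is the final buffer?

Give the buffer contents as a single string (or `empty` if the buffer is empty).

Answer: fllwhxh

Derivation:
After op 1 (move_right): buffer="fllwx" (len 5), cursors c1@4 c2@5, authorship .....
After op 2 (insert('h')): buffer="fllwhxh" (len 7), cursors c1@5 c2@7, authorship ....1.2
After op 3 (move_right): buffer="fllwhxh" (len 7), cursors c1@6 c2@7, authorship ....1.2
After op 4 (move_right): buffer="fllwhxh" (len 7), cursors c1@7 c2@7, authorship ....1.2
After op 5 (move_right): buffer="fllwhxh" (len 7), cursors c1@7 c2@7, authorship ....1.2
After op 6 (add_cursor(2)): buffer="fllwhxh" (len 7), cursors c3@2 c1@7 c2@7, authorship ....1.2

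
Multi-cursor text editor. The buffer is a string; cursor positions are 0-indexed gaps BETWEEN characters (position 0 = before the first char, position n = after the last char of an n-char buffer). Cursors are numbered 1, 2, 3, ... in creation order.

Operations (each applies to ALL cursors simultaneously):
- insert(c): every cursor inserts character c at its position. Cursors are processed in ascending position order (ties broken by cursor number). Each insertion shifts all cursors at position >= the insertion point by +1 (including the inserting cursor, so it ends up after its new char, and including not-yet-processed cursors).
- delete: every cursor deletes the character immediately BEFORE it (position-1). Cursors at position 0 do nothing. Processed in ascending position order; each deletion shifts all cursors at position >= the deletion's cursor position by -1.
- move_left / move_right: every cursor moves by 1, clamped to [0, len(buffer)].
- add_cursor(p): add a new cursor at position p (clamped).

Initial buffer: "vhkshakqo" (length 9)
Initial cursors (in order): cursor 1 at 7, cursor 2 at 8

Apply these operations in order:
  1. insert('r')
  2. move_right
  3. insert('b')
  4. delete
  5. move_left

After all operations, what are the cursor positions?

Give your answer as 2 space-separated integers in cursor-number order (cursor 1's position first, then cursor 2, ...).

Answer: 8 10

Derivation:
After op 1 (insert('r')): buffer="vhkshakrqro" (len 11), cursors c1@8 c2@10, authorship .......1.2.
After op 2 (move_right): buffer="vhkshakrqro" (len 11), cursors c1@9 c2@11, authorship .......1.2.
After op 3 (insert('b')): buffer="vhkshakrqbrob" (len 13), cursors c1@10 c2@13, authorship .......1.12.2
After op 4 (delete): buffer="vhkshakrqro" (len 11), cursors c1@9 c2@11, authorship .......1.2.
After op 5 (move_left): buffer="vhkshakrqro" (len 11), cursors c1@8 c2@10, authorship .......1.2.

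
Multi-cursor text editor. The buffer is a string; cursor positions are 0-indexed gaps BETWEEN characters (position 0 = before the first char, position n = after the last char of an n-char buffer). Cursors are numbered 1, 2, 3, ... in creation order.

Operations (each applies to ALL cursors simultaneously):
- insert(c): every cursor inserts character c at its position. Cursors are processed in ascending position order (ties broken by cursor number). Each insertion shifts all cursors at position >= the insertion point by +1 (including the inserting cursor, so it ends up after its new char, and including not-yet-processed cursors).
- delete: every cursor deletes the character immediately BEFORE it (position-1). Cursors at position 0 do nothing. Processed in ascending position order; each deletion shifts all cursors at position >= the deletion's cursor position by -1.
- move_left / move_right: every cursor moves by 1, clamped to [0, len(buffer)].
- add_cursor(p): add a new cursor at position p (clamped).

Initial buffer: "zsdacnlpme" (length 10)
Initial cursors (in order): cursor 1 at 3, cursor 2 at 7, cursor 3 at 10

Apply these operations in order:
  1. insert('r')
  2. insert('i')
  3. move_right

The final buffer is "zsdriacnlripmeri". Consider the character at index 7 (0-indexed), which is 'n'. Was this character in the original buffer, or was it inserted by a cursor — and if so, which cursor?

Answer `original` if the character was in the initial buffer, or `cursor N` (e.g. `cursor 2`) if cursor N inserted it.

Answer: original

Derivation:
After op 1 (insert('r')): buffer="zsdracnlrpmer" (len 13), cursors c1@4 c2@9 c3@13, authorship ...1....2...3
After op 2 (insert('i')): buffer="zsdriacnlripmeri" (len 16), cursors c1@5 c2@11 c3@16, authorship ...11....22...33
After op 3 (move_right): buffer="zsdriacnlripmeri" (len 16), cursors c1@6 c2@12 c3@16, authorship ...11....22...33
Authorship (.=original, N=cursor N): . . . 1 1 . . . . 2 2 . . . 3 3
Index 7: author = original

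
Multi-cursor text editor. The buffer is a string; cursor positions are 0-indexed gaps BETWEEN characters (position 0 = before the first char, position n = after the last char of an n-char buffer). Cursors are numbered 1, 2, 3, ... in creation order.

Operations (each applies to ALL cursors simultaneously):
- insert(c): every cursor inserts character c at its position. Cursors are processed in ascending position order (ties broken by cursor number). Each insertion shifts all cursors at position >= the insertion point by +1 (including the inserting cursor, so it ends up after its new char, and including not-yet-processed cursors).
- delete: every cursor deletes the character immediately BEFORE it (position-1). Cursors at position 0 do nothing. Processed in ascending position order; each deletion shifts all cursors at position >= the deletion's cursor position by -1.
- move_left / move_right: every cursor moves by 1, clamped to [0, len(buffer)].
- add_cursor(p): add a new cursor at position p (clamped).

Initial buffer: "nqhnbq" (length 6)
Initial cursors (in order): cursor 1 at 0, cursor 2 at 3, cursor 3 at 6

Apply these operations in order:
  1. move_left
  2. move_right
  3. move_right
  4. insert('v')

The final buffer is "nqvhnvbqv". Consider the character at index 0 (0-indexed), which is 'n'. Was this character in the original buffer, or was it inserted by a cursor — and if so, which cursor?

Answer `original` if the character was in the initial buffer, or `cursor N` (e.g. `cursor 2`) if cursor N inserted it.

After op 1 (move_left): buffer="nqhnbq" (len 6), cursors c1@0 c2@2 c3@5, authorship ......
After op 2 (move_right): buffer="nqhnbq" (len 6), cursors c1@1 c2@3 c3@6, authorship ......
After op 3 (move_right): buffer="nqhnbq" (len 6), cursors c1@2 c2@4 c3@6, authorship ......
After op 4 (insert('v')): buffer="nqvhnvbqv" (len 9), cursors c1@3 c2@6 c3@9, authorship ..1..2..3
Authorship (.=original, N=cursor N): . . 1 . . 2 . . 3
Index 0: author = original

Answer: original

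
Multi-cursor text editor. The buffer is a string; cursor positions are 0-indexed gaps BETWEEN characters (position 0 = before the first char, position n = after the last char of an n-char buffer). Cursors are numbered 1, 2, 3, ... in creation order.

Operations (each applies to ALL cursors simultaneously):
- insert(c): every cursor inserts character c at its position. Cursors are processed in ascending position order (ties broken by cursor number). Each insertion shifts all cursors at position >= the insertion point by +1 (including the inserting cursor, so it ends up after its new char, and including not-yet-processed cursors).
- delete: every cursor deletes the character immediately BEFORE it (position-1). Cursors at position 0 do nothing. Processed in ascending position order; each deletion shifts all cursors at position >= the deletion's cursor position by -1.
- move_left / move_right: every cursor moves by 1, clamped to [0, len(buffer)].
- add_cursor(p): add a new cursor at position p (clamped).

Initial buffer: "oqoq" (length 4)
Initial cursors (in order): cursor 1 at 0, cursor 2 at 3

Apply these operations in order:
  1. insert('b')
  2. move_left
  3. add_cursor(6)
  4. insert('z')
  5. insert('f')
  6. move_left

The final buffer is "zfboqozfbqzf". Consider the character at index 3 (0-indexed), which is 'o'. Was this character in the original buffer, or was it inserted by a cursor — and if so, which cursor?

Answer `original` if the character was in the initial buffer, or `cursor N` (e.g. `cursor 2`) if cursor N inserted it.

After op 1 (insert('b')): buffer="boqobq" (len 6), cursors c1@1 c2@5, authorship 1...2.
After op 2 (move_left): buffer="boqobq" (len 6), cursors c1@0 c2@4, authorship 1...2.
After op 3 (add_cursor(6)): buffer="boqobq" (len 6), cursors c1@0 c2@4 c3@6, authorship 1...2.
After op 4 (insert('z')): buffer="zboqozbqz" (len 9), cursors c1@1 c2@6 c3@9, authorship 11...22.3
After op 5 (insert('f')): buffer="zfboqozfbqzf" (len 12), cursors c1@2 c2@8 c3@12, authorship 111...222.33
After op 6 (move_left): buffer="zfboqozfbqzf" (len 12), cursors c1@1 c2@7 c3@11, authorship 111...222.33
Authorship (.=original, N=cursor N): 1 1 1 . . . 2 2 2 . 3 3
Index 3: author = original

Answer: original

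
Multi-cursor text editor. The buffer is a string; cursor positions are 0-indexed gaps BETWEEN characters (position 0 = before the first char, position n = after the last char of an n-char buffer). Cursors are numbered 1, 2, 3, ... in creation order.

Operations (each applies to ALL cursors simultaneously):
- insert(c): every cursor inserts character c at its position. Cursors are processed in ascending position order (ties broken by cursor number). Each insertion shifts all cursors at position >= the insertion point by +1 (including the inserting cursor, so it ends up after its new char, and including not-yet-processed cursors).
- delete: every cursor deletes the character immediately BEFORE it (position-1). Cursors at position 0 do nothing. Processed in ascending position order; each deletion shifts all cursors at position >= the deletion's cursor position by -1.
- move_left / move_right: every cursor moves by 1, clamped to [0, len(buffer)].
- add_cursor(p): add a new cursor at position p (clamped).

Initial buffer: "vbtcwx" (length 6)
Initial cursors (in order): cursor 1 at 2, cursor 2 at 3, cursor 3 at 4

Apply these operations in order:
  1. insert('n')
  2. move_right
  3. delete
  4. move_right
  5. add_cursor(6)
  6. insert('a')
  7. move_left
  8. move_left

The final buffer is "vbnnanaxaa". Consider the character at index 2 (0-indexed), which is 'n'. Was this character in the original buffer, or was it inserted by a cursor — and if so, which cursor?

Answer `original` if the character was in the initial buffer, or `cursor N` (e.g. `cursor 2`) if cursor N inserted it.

Answer: cursor 1

Derivation:
After op 1 (insert('n')): buffer="vbntncnwx" (len 9), cursors c1@3 c2@5 c3@7, authorship ..1.2.3..
After op 2 (move_right): buffer="vbntncnwx" (len 9), cursors c1@4 c2@6 c3@8, authorship ..1.2.3..
After op 3 (delete): buffer="vbnnnx" (len 6), cursors c1@3 c2@4 c3@5, authorship ..123.
After op 4 (move_right): buffer="vbnnnx" (len 6), cursors c1@4 c2@5 c3@6, authorship ..123.
After op 5 (add_cursor(6)): buffer="vbnnnx" (len 6), cursors c1@4 c2@5 c3@6 c4@6, authorship ..123.
After op 6 (insert('a')): buffer="vbnnanaxaa" (len 10), cursors c1@5 c2@7 c3@10 c4@10, authorship ..12132.34
After op 7 (move_left): buffer="vbnnanaxaa" (len 10), cursors c1@4 c2@6 c3@9 c4@9, authorship ..12132.34
After op 8 (move_left): buffer="vbnnanaxaa" (len 10), cursors c1@3 c2@5 c3@8 c4@8, authorship ..12132.34
Authorship (.=original, N=cursor N): . . 1 2 1 3 2 . 3 4
Index 2: author = 1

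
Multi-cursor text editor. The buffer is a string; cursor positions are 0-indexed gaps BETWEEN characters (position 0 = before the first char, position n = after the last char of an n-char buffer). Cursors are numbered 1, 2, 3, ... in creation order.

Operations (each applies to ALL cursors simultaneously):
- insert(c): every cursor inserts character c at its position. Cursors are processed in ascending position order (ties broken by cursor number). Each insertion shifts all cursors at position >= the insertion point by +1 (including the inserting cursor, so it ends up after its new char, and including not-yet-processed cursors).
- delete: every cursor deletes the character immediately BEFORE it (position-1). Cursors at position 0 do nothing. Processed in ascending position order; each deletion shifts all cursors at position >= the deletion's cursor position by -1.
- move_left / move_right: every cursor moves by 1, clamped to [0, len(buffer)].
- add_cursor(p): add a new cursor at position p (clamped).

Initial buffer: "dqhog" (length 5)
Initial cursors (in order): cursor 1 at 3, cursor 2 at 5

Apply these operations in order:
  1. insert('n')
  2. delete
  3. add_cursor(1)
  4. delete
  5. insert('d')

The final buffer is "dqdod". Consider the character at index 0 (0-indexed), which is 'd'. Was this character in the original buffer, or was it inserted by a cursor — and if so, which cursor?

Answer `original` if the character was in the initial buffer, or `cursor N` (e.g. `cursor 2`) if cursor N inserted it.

Answer: cursor 3

Derivation:
After op 1 (insert('n')): buffer="dqhnogn" (len 7), cursors c1@4 c2@7, authorship ...1..2
After op 2 (delete): buffer="dqhog" (len 5), cursors c1@3 c2@5, authorship .....
After op 3 (add_cursor(1)): buffer="dqhog" (len 5), cursors c3@1 c1@3 c2@5, authorship .....
After op 4 (delete): buffer="qo" (len 2), cursors c3@0 c1@1 c2@2, authorship ..
After op 5 (insert('d')): buffer="dqdod" (len 5), cursors c3@1 c1@3 c2@5, authorship 3.1.2
Authorship (.=original, N=cursor N): 3 . 1 . 2
Index 0: author = 3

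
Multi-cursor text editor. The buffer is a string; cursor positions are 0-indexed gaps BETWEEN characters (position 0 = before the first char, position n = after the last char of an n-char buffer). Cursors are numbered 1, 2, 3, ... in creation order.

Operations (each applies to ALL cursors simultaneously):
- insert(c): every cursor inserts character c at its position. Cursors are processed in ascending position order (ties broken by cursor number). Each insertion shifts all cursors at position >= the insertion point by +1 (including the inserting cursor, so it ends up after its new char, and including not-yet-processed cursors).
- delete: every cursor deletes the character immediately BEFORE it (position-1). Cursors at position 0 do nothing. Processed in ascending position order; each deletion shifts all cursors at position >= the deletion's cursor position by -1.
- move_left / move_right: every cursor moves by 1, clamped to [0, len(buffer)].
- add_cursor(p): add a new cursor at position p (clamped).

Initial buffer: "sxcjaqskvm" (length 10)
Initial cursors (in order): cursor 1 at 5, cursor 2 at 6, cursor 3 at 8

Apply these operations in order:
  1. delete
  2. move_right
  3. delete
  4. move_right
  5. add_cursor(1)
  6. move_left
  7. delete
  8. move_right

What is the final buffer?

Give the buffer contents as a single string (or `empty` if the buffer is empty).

Answer: m

Derivation:
After op 1 (delete): buffer="sxcjsvm" (len 7), cursors c1@4 c2@4 c3@5, authorship .......
After op 2 (move_right): buffer="sxcjsvm" (len 7), cursors c1@5 c2@5 c3@6, authorship .......
After op 3 (delete): buffer="sxcm" (len 4), cursors c1@3 c2@3 c3@3, authorship ....
After op 4 (move_right): buffer="sxcm" (len 4), cursors c1@4 c2@4 c3@4, authorship ....
After op 5 (add_cursor(1)): buffer="sxcm" (len 4), cursors c4@1 c1@4 c2@4 c3@4, authorship ....
After op 6 (move_left): buffer="sxcm" (len 4), cursors c4@0 c1@3 c2@3 c3@3, authorship ....
After op 7 (delete): buffer="m" (len 1), cursors c1@0 c2@0 c3@0 c4@0, authorship .
After op 8 (move_right): buffer="m" (len 1), cursors c1@1 c2@1 c3@1 c4@1, authorship .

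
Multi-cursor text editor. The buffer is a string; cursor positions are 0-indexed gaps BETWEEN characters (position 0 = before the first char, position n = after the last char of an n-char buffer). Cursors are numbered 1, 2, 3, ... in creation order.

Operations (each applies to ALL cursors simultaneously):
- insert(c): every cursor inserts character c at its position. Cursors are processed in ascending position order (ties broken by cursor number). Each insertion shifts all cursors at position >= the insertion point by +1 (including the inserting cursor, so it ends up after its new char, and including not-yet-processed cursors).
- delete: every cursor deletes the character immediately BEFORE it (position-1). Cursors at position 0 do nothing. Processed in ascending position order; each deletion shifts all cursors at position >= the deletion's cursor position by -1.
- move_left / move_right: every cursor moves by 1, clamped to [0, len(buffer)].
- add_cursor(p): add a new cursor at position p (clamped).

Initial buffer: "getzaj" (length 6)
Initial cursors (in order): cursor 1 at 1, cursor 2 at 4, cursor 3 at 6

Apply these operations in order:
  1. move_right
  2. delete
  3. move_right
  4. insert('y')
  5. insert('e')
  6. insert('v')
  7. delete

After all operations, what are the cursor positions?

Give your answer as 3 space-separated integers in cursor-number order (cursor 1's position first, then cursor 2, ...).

Answer: 4 9 9

Derivation:
After op 1 (move_right): buffer="getzaj" (len 6), cursors c1@2 c2@5 c3@6, authorship ......
After op 2 (delete): buffer="gtz" (len 3), cursors c1@1 c2@3 c3@3, authorship ...
After op 3 (move_right): buffer="gtz" (len 3), cursors c1@2 c2@3 c3@3, authorship ...
After op 4 (insert('y')): buffer="gtyzyy" (len 6), cursors c1@3 c2@6 c3@6, authorship ..1.23
After op 5 (insert('e')): buffer="gtyezyyee" (len 9), cursors c1@4 c2@9 c3@9, authorship ..11.2323
After op 6 (insert('v')): buffer="gtyevzyyeevv" (len 12), cursors c1@5 c2@12 c3@12, authorship ..111.232323
After op 7 (delete): buffer="gtyezyyee" (len 9), cursors c1@4 c2@9 c3@9, authorship ..11.2323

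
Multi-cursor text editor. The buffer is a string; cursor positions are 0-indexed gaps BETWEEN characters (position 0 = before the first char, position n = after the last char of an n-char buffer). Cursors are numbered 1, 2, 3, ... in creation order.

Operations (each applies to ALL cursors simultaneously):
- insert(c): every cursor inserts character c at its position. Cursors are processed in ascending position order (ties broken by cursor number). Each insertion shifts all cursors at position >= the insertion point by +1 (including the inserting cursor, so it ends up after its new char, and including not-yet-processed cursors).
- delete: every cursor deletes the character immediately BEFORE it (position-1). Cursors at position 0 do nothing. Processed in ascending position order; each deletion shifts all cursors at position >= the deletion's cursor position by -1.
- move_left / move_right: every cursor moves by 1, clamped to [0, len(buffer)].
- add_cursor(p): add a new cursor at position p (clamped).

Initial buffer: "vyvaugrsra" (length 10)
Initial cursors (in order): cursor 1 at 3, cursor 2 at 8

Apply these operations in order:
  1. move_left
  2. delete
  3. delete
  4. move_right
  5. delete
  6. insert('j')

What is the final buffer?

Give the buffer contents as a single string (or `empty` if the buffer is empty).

Answer: jaujra

Derivation:
After op 1 (move_left): buffer="vyvaugrsra" (len 10), cursors c1@2 c2@7, authorship ..........
After op 2 (delete): buffer="vvaugsra" (len 8), cursors c1@1 c2@5, authorship ........
After op 3 (delete): buffer="vausra" (len 6), cursors c1@0 c2@3, authorship ......
After op 4 (move_right): buffer="vausra" (len 6), cursors c1@1 c2@4, authorship ......
After op 5 (delete): buffer="aura" (len 4), cursors c1@0 c2@2, authorship ....
After op 6 (insert('j')): buffer="jaujra" (len 6), cursors c1@1 c2@4, authorship 1..2..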